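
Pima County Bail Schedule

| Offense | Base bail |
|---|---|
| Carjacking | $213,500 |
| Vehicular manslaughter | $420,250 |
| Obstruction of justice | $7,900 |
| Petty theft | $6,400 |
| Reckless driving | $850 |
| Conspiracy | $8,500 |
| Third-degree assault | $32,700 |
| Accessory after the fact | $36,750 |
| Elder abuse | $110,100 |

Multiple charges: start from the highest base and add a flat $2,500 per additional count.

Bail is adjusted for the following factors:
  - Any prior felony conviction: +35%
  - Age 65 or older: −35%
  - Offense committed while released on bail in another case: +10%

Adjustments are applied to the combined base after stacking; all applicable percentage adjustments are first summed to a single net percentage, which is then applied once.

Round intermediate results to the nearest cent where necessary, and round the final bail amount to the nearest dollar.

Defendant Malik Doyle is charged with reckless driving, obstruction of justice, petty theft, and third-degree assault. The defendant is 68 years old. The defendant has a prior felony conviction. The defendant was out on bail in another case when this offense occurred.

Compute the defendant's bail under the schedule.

Base amounts from the schedule: reckless driving $850; obstruction of justice $7,900; petty theft $6,400; third-degree assault $32,700.
Stacking rule: highest base plus $2,500 per additional charge. Highest is third-degree assault at $32,700; 3 additional charges → +$7,500. Combined base = $40,200.
Net percentage adjustment: +35% −35% +10% = +10%. $40,200 × 1.1 = $44,220.

$44,220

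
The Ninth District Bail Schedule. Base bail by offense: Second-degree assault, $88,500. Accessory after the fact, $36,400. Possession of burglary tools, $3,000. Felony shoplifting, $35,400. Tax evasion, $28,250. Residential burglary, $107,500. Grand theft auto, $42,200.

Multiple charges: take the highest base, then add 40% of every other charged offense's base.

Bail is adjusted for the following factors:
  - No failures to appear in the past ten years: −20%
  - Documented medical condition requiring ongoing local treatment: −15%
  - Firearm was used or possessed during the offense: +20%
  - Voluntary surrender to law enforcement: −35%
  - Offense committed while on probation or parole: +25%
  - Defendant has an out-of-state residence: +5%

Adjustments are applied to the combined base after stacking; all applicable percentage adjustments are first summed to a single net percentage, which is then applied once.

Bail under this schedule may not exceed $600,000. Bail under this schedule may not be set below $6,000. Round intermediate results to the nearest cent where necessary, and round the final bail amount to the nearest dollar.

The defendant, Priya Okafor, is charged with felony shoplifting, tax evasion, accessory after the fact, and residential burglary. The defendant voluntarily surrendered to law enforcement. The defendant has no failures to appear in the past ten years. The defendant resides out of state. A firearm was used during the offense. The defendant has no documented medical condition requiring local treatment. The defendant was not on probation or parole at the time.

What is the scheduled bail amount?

$103,264

Base amounts from the schedule: felony shoplifting $35,400; tax evasion $28,250; accessory after the fact $36,400; residential burglary $107,500.
Stacking rule: highest base plus 40% of each additional charge. Highest is residential burglary at $107,500. Additional: $35,400 × 40% = $14,160; $28,250 × 40% = $11,300; $36,400 × 40% = $14,560. Combined base = $107,500 + $40,020 = $147,520.
Net percentage adjustment: −20% +20% −35% +5% = −30%. $147,520 × 0.7 = $103,264.
$103,264 is within the $600,000 maximum.
$103,264 is at or above the $6,000 minimum.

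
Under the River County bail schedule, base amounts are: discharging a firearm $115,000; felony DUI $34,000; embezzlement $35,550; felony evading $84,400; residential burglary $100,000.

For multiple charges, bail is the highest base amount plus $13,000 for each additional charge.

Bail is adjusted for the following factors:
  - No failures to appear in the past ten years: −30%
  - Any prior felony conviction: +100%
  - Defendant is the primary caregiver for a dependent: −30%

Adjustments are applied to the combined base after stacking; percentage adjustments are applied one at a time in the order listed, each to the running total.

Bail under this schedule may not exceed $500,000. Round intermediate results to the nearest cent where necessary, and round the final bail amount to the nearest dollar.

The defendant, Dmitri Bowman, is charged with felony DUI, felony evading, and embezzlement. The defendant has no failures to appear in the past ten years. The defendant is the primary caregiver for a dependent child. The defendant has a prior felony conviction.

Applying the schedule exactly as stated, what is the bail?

$108,192

Base amounts from the schedule: felony DUI $34,000; felony evading $84,400; embezzlement $35,550.
Stacking rule: highest base plus $13,000 per additional charge. Highest is felony evading at $84,400; 2 additional charges → +$26,000. Combined base = $110,400.
No failures to appear in the past ten years (−30%): $110,400 × 0.7 = $77,280.
Any prior felony conviction (+100%): $77,280 × 2 = $154,560.
Defendant is the primary caregiver for a dependent (−30%): $154,560 × 0.7 = $108,192.
$108,192 is within the $500,000 maximum.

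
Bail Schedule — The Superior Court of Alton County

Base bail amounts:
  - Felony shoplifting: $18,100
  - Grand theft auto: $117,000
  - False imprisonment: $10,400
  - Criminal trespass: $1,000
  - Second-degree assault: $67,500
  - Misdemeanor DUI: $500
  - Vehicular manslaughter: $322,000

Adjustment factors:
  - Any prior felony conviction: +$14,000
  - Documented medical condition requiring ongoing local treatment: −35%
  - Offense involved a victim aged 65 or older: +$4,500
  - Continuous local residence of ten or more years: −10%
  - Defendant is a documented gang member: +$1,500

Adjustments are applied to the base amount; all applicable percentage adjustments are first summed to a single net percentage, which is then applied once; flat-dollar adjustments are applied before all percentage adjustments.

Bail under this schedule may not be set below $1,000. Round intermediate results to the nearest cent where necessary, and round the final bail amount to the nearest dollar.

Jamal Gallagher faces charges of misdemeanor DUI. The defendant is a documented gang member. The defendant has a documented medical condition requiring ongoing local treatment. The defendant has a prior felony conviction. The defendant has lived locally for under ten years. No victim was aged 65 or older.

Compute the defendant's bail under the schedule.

Base amounts from the schedule: misdemeanor DUI $500.
Single charge. Combined base = $500.
Any prior felony conviction (+$14,000 flat): $500 + $14,000 = $14,500.
Defendant is a documented gang member (+$1,500 flat): $14,500 + $1,500 = $16,000.
Documented medical condition requiring ongoing local treatment (−35%): $16,000 × 0.65 = $10,400.
$10,400 is at or above the $1,000 minimum.

$10,400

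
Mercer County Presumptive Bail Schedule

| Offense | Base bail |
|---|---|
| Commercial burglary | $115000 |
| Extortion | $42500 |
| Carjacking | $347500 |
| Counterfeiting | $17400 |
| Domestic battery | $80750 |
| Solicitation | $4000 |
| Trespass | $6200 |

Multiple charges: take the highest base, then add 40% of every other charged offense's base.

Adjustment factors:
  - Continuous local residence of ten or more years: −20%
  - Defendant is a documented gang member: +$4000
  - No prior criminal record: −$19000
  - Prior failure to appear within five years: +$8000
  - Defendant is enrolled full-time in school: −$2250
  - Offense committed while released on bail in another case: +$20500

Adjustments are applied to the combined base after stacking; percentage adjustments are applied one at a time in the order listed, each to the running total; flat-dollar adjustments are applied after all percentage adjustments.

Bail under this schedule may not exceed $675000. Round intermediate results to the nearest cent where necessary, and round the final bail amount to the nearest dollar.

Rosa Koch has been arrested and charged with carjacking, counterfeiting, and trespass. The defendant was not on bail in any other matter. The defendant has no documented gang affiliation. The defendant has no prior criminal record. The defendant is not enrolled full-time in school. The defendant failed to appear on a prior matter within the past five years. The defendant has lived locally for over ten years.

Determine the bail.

$274552

Base amounts from the schedule: carjacking $347500; counterfeiting $17400; trespass $6200.
Stacking rule: highest base plus 40% of each additional charge. Highest is carjacking at $347500. Additional: $17400 × 40% = $6960; $6200 × 40% = $2480. Combined base = $347500 + $9440 = $356940.
Continuous local residence of ten or more years (−20%): $356940 × 0.8 = $285552.
No prior criminal record (−$19000 flat): $285552 − $19000 = $266552.
Prior failure to appear within five years (+$8000 flat): $266552 + $8000 = $274552.
$274552 is within the $675000 maximum.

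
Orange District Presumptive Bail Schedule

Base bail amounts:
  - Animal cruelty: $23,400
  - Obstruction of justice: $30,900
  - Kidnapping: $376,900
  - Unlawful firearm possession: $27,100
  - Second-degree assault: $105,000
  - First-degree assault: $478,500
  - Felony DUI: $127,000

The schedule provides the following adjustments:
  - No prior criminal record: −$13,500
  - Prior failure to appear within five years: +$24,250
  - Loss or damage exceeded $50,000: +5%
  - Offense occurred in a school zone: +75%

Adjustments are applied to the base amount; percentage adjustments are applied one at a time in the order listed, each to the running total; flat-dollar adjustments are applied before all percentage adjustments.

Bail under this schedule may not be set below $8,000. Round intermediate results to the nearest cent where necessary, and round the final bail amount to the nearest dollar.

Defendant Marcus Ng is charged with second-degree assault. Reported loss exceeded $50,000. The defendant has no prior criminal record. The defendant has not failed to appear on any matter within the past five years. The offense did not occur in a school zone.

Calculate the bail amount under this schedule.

Base amounts from the schedule: second-degree assault $105,000.
Single charge. Combined base = $105,000.
No prior criminal record (−$13,500 flat): $105,000 − $13,500 = $91,500.
Loss or damage exceeded $50,000 (+5%): $91,500 × 1.05 = $96,075.
$96,075 is at or above the $8,000 minimum.

$96,075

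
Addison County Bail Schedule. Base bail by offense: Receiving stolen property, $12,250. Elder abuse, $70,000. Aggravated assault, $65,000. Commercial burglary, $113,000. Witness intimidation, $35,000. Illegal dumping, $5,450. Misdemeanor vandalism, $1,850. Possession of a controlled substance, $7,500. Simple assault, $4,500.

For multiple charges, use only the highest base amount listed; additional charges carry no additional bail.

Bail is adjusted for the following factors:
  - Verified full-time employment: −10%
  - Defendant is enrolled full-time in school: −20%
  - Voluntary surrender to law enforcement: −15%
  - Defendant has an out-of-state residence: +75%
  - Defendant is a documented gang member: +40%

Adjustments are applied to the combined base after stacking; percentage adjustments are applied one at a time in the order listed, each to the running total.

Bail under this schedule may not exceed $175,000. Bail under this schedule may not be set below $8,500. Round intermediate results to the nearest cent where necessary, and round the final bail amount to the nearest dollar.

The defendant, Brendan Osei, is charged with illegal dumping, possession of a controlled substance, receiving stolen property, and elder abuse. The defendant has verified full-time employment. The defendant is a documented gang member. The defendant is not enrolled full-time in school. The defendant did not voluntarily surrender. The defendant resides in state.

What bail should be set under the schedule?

$88,200

Base amounts from the schedule: illegal dumping $5,450; possession of a controlled substance $7,500; receiving stolen property $12,250; elder abuse $70,000.
Stacking rule: use the highest base only. Highest is elder abuse at $70,000. Combined base = $70,000.
Verified full-time employment (−10%): $70,000 × 0.9 = $63,000.
Defendant is a documented gang member (+40%): $63,000 × 1.4 = $88,200.
$88,200 is within the $175,000 maximum.
$88,200 is at or above the $8,500 minimum.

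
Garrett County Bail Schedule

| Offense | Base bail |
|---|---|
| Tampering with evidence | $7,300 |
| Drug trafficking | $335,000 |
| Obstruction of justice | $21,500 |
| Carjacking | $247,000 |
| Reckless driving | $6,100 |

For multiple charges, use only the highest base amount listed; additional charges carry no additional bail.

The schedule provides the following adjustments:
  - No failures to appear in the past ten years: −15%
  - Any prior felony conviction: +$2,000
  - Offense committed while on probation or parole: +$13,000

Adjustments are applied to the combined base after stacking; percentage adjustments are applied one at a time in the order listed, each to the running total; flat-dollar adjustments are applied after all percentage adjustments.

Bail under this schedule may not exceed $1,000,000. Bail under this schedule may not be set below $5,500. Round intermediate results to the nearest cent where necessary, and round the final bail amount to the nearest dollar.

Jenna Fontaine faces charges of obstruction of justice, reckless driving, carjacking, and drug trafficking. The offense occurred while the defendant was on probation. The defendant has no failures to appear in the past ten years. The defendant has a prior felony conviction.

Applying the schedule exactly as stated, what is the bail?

Base amounts from the schedule: obstruction of justice $21,500; reckless driving $6,100; carjacking $247,000; drug trafficking $335,000.
Stacking rule: use the highest base only. Highest is drug trafficking at $335,000. Combined base = $335,000.
No failures to appear in the past ten years (−15%): $335,000 × 0.85 = $284,750.
Any prior felony conviction (+$2,000 flat): $284,750 + $2,000 = $286,750.
Offense committed while on probation or parole (+$13,000 flat): $286,750 + $13,000 = $299,750.
$299,750 is within the $1,000,000 maximum.
$299,750 is at or above the $5,500 minimum.

$299,750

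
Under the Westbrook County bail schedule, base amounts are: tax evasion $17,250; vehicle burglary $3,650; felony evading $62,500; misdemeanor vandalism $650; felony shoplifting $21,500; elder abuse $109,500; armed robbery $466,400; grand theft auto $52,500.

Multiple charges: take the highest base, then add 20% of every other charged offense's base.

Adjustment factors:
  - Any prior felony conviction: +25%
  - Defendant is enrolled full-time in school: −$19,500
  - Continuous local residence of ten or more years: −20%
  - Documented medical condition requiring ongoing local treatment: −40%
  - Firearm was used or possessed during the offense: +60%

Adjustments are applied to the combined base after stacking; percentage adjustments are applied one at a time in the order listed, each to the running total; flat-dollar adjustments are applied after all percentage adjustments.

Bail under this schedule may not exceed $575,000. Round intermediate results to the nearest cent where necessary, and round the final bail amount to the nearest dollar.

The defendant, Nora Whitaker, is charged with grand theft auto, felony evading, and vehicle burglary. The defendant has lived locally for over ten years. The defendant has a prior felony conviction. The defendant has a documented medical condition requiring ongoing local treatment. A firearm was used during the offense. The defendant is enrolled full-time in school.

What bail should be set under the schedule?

Base amounts from the schedule: grand theft auto $52,500; felony evading $62,500; vehicle burglary $3,650.
Stacking rule: highest base plus 20% of each additional charge. Highest is felony evading at $62,500. Additional: $52,500 × 20% = $10,500; $3,650 × 20% = $730. Combined base = $62,500 + $11,230 = $73,730.
Any prior felony conviction (+25%): $73,730 × 1.25 = $92,162.50.
Continuous local residence of ten or more years (−20%): $92,162.50 × 0.8 = $73,730.
Documented medical condition requiring ongoing local treatment (−40%): $73,730 × 0.6 = $44,238.
Firearm was used or possessed during the offense (+60%): $44,238 × 1.6 = $70,780.80.
Defendant is enrolled full-time in school (−$19,500 flat): $70,780.80 − $19,500 = $51,280.80.
$51,280.80 is within the $575,000 maximum.
Rounded to the nearest dollar: $51,281.

$51,281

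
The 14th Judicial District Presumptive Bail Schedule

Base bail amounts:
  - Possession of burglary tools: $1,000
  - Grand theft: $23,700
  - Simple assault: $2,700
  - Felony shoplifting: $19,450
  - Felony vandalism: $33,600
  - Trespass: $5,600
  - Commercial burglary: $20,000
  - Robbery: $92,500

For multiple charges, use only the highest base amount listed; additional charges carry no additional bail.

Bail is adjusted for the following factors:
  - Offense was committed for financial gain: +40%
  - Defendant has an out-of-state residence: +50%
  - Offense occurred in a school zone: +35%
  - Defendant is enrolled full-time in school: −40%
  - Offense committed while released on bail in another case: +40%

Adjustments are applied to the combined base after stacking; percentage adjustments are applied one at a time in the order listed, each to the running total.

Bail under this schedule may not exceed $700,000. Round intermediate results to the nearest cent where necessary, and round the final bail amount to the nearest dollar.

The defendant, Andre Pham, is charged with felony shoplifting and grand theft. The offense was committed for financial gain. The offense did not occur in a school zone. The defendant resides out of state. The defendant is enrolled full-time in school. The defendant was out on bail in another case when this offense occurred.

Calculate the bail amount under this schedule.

Base amounts from the schedule: felony shoplifting $19,450; grand theft $23,700.
Stacking rule: use the highest base only. Highest is grand theft at $23,700. Combined base = $23,700.
Offense was committed for financial gain (+40%): $23,700 × 1.4 = $33,180.
Defendant has an out-of-state residence (+50%): $33,180 × 1.5 = $49,770.
Defendant is enrolled full-time in school (−40%): $49,770 × 0.6 = $29,862.
Offense committed while released on bail in another case (+40%): $29,862 × 1.4 = $41,806.80.
$41,806.80 is within the $700,000 maximum.
Rounded to the nearest dollar: $41,807.

$41,807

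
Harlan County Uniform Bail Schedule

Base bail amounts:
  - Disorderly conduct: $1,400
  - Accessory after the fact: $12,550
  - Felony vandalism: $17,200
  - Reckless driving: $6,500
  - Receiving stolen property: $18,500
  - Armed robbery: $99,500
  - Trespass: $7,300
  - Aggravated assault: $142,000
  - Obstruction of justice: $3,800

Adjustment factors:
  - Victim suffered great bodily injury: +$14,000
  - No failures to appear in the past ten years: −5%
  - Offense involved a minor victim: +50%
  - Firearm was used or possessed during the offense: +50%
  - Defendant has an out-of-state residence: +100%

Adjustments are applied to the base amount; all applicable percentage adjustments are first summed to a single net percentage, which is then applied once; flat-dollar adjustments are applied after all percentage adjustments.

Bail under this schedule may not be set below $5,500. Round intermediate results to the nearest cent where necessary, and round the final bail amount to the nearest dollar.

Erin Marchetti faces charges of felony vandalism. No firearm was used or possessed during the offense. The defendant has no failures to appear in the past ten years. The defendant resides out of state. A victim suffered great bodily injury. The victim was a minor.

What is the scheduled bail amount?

$56,140

Base amounts from the schedule: felony vandalism $17,200.
Single charge. Combined base = $17,200.
Net percentage adjustment: −5% +50% +100% = +145%. $17,200 × 2.45 = $42,140.
Victim suffered great bodily injury (+$14,000 flat): $42,140 + $14,000 = $56,140.
$56,140 is at or above the $5,500 minimum.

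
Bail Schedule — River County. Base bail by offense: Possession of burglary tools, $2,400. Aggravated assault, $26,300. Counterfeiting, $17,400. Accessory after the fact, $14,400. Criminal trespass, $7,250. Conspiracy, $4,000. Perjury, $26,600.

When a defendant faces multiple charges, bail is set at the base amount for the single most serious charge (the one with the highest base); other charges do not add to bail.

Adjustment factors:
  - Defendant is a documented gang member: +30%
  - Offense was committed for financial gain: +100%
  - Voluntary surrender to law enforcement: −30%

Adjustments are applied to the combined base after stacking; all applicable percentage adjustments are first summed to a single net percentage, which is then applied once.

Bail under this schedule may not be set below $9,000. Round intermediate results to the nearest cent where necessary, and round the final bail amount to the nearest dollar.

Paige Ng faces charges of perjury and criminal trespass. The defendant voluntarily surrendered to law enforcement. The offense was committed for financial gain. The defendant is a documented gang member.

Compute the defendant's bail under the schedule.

$53,200

Base amounts from the schedule: perjury $26,600; criminal trespass $7,250.
Stacking rule: use the highest base only. Highest is perjury at $26,600. Combined base = $26,600.
Net percentage adjustment: +30% +100% −30% = +100%. $26,600 × 2 = $53,200.
$53,200 is at or above the $9,000 minimum.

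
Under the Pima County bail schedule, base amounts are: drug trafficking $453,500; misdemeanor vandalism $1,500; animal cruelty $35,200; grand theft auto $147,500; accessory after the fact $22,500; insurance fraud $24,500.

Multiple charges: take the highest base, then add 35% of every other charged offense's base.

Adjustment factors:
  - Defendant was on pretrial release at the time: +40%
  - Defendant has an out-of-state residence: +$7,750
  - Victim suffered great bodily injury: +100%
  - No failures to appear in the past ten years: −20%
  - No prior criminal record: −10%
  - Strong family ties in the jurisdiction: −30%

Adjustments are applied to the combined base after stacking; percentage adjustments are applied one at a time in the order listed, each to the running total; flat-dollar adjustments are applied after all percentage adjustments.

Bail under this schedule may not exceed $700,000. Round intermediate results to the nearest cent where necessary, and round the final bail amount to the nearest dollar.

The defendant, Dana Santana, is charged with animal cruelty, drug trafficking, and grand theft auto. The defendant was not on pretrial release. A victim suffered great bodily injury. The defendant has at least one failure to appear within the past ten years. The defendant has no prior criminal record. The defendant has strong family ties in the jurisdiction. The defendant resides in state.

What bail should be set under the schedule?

Base amounts from the schedule: animal cruelty $35,200; drug trafficking $453,500; grand theft auto $147,500.
Stacking rule: highest base plus 35% of each additional charge. Highest is drug trafficking at $453,500. Additional: $35,200 × 35% = $12,320; $147,500 × 35% = $51,625. Combined base = $453,500 + $63,945 = $517,445.
Victim suffered great bodily injury (+100%): $517,445 × 2 = $1,034,890.
No prior criminal record (−10%): $1,034,890 × 0.9 = $931,401.
Strong family ties in the jurisdiction (−30%): $931,401 × 0.7 = $651,980.70.
$651,980.70 is within the $700,000 maximum.
Rounded to the nearest dollar: $651,981.

$651,981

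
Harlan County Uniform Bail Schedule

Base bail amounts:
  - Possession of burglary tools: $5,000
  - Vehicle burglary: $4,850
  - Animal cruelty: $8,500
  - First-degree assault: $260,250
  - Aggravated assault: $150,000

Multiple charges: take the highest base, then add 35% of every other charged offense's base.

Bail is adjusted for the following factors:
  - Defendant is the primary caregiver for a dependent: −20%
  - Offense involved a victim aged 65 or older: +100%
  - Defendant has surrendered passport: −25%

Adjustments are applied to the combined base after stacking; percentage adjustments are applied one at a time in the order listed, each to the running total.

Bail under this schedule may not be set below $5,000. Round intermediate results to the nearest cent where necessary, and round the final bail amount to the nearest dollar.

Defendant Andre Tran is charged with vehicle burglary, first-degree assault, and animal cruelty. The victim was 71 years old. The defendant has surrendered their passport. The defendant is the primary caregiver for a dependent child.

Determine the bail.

Base amounts from the schedule: vehicle burglary $4,850; first-degree assault $260,250; animal cruelty $8,500.
Stacking rule: highest base plus 35% of each additional charge. Highest is first-degree assault at $260,250. Additional: $4,850 × 35% = $1,697.50; $8,500 × 35% = $2,975. Combined base = $260,250 + $4,672.50 = $264,922.50.
Defendant is the primary caregiver for a dependent (−20%): $264,922.50 × 0.8 = $211,938.
Offense involved a victim aged 65 or older (+100%): $211,938 × 2 = $423,876.
Defendant has surrendered passport (−25%): $423,876 × 0.75 = $317,907.
$317,907 is at or above the $5,000 minimum.

$317,907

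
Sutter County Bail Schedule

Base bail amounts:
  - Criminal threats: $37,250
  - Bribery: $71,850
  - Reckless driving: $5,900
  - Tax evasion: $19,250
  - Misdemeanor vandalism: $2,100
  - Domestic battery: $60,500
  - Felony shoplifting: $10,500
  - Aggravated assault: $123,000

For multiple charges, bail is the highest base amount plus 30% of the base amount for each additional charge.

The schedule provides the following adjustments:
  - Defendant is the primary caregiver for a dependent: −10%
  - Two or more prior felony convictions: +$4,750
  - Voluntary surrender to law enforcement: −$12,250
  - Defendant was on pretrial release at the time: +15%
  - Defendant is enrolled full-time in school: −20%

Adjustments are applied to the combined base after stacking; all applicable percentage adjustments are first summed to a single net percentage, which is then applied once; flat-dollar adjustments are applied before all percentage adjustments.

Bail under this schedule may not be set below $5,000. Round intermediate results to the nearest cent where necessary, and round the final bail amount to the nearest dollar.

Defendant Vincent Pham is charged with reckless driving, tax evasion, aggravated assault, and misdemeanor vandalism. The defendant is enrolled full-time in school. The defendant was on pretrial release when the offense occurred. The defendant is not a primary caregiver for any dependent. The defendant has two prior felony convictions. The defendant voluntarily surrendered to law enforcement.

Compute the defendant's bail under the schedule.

Base amounts from the schedule: reckless driving $5,900; tax evasion $19,250; aggravated assault $123,000; misdemeanor vandalism $2,100.
Stacking rule: highest base plus 30% of each additional charge. Highest is aggravated assault at $123,000. Additional: $5,900 × 30% = $1,770; $19,250 × 30% = $5,775; $2,100 × 30% = $630. Combined base = $123,000 + $8,175 = $131,175.
Two or more prior felony convictions (+$4,750 flat): $131,175 + $4,750 = $135,925.
Voluntary surrender to law enforcement (−$12,250 flat): $135,925 − $12,250 = $123,675.
Net percentage adjustment: +15% −20% = −5%. $123,675 × 0.95 = $117,491.25.
$117,491.25 is at or above the $5,000 minimum.
Rounded to the nearest dollar: $117,491.

$117,491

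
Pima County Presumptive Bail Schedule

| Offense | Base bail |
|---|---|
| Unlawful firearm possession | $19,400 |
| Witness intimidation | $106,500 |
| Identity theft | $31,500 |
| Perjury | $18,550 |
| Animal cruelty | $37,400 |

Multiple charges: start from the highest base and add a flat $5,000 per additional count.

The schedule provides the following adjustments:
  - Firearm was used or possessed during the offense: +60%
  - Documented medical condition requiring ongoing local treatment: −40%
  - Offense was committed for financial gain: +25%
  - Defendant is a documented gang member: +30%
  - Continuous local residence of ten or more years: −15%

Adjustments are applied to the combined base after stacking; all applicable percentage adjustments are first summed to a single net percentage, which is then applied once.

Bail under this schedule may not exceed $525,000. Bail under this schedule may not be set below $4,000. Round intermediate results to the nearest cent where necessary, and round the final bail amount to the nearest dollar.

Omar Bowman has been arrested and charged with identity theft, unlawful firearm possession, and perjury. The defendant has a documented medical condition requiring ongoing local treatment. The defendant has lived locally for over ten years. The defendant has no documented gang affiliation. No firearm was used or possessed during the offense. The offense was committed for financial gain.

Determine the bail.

Base amounts from the schedule: identity theft $31,500; unlawful firearm possession $19,400; perjury $18,550.
Stacking rule: highest base plus $5,000 per additional charge. Highest is identity theft at $31,500; 2 additional charges → +$10,000. Combined base = $41,500.
Net percentage adjustment: −40% +25% −15% = −30%. $41,500 × 0.7 = $29,050.
$29,050 is within the $525,000 maximum.
$29,050 is at or above the $4,000 minimum.

$29,050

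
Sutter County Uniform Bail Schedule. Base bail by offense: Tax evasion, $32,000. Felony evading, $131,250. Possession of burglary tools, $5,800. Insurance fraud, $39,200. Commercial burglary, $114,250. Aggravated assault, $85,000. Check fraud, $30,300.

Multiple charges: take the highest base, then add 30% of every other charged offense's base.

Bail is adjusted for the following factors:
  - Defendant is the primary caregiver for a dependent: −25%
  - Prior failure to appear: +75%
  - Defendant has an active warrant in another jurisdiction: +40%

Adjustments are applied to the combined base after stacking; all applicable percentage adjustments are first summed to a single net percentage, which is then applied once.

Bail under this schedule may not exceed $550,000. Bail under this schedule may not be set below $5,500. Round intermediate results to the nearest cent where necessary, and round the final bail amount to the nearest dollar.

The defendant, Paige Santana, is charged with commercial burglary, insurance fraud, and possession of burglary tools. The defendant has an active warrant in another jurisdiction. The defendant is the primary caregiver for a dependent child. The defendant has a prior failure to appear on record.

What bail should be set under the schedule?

$242,725

Base amounts from the schedule: commercial burglary $114,250; insurance fraud $39,200; possession of burglary tools $5,800.
Stacking rule: highest base plus 30% of each additional charge. Highest is commercial burglary at $114,250. Additional: $39,200 × 30% = $11,760; $5,800 × 30% = $1,740. Combined base = $114,250 + $13,500 = $127,750.
Net percentage adjustment: −25% +75% +40% = +90%. $127,750 × 1.9 = $242,725.
$242,725 is within the $550,000 maximum.
$242,725 is at or above the $5,500 minimum.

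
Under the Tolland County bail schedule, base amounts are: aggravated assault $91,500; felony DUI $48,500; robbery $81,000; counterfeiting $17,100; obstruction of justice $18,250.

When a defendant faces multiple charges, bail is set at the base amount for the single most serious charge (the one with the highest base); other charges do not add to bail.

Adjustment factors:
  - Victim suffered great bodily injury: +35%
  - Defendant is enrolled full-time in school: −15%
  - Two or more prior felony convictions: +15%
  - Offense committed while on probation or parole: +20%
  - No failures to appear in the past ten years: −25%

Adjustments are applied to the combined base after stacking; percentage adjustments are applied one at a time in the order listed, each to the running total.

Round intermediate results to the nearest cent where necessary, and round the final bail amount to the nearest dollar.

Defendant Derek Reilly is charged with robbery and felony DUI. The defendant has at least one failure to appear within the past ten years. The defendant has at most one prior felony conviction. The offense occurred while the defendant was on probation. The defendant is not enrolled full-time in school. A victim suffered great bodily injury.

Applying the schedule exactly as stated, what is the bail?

$131,220

Base amounts from the schedule: robbery $81,000; felony DUI $48,500.
Stacking rule: use the highest base only. Highest is robbery at $81,000. Combined base = $81,000.
Victim suffered great bodily injury (+35%): $81,000 × 1.35 = $109,350.
Offense committed while on probation or parole (+20%): $109,350 × 1.2 = $131,220.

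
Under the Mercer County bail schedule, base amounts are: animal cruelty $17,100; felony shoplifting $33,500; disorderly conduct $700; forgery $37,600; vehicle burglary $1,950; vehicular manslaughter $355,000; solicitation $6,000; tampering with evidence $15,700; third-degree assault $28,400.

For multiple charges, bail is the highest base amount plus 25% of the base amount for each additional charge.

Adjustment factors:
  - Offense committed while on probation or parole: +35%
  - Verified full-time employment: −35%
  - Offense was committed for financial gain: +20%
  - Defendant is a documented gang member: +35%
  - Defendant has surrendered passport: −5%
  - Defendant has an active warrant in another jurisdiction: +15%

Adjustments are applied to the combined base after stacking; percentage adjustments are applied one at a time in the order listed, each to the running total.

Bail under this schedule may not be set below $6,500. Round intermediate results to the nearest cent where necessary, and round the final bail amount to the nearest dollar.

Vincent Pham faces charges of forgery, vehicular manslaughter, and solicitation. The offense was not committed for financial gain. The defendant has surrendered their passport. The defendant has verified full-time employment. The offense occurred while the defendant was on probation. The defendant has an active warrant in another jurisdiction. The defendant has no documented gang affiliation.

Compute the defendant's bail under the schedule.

Base amounts from the schedule: forgery $37,600; vehicular manslaughter $355,000; solicitation $6,000.
Stacking rule: highest base plus 25% of each additional charge. Highest is vehicular manslaughter at $355,000. Additional: $37,600 × 25% = $9,400; $6,000 × 25% = $1,500. Combined base = $355,000 + $10,900 = $365,900.
Offense committed while on probation or parole (+35%): $365,900 × 1.35 = $493,965.
Verified full-time employment (−35%): $493,965 × 0.65 = $321,077.25.
Defendant has surrendered passport (−5%): $321,077.25 × 0.95 = $305,023.39.
Defendant has an active warrant in another jurisdiction (+15%): $305,023.39 × 1.15 = $350,776.90.
$350,776.90 is at or above the $6,500 minimum.
Rounded to the nearest dollar: $350,777.

$350,777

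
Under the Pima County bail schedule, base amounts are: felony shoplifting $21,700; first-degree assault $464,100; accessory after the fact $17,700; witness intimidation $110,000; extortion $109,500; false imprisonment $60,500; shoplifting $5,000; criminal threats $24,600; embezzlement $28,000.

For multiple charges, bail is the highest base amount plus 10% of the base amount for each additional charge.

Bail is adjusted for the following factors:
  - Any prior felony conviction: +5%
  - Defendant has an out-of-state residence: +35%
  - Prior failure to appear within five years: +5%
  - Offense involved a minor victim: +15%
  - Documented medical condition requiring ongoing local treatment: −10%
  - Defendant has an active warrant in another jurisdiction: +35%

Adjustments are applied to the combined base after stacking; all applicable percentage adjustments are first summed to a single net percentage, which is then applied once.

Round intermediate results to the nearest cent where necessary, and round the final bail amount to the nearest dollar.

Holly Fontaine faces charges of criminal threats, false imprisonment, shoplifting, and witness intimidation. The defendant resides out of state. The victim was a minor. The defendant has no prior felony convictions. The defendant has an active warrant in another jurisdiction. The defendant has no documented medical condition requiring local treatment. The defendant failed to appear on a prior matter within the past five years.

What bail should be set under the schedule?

$226,119

Base amounts from the schedule: criminal threats $24,600; false imprisonment $60,500; shoplifting $5,000; witness intimidation $110,000.
Stacking rule: highest base plus 10% of each additional charge. Highest is witness intimidation at $110,000. Additional: $24,600 × 10% = $2,460; $60,500 × 10% = $6,050; $5,000 × 10% = $500. Combined base = $110,000 + $9,010 = $119,010.
Net percentage adjustment: +35% +5% +15% +35% = +90%. $119,010 × 1.9 = $226,119.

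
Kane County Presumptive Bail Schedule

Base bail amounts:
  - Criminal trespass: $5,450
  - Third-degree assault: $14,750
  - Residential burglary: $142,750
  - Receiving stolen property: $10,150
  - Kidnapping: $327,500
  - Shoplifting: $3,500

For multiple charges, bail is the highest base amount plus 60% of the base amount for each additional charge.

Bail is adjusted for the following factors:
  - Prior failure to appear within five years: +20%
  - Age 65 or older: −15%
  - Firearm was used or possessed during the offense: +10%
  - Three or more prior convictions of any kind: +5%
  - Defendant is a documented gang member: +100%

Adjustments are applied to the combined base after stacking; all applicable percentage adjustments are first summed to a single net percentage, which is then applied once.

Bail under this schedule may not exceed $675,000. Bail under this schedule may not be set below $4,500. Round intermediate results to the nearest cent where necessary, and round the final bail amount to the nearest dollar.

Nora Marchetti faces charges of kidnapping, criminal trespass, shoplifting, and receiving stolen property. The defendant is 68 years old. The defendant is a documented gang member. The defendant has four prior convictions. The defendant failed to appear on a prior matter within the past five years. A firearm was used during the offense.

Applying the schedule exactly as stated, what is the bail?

Base amounts from the schedule: kidnapping $327,500; criminal trespass $5,450; shoplifting $3,500; receiving stolen property $10,150.
Stacking rule: highest base plus 60% of each additional charge. Highest is kidnapping at $327,500. Additional: $5,450 × 60% = $3,270; $3,500 × 60% = $2,100; $10,150 × 60% = $6,090. Combined base = $327,500 + $11,460 = $338,960.
Net percentage adjustment: +20% −15% +10% +5% +100% = +120%. $338,960 × 2.2 = $745,712.
Result $745,712 exceeds the maximum of $675,000; bail is capped at $675,000.
$675,000 is at or above the $4,500 minimum.

$675,000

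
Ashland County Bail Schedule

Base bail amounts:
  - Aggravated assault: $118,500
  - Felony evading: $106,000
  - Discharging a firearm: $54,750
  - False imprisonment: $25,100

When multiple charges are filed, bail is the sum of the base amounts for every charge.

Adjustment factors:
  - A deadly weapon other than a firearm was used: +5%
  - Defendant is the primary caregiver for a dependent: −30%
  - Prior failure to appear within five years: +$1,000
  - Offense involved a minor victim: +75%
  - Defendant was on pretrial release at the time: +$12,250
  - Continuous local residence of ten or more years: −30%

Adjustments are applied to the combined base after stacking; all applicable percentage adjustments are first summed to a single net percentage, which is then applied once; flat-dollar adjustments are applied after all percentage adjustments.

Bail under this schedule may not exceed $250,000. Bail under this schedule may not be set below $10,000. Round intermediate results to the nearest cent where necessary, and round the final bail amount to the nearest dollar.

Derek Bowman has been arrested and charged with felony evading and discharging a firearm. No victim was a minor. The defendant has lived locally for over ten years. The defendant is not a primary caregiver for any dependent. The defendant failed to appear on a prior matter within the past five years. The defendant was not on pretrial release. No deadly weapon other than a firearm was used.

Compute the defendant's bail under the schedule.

$113,525

Base amounts from the schedule: felony evading $106,000; discharging a firearm $54,750.
Stacking rule: sum of all bases. $106,000 + $54,750 = $160,750.
Continuous local residence of ten or more years (−30%): $160,750 × 0.7 = $112,525.
Prior failure to appear within five years (+$1,000 flat): $112,525 + $1,000 = $113,525.
$113,525 is within the $250,000 maximum.
$113,525 is at or above the $10,000 minimum.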